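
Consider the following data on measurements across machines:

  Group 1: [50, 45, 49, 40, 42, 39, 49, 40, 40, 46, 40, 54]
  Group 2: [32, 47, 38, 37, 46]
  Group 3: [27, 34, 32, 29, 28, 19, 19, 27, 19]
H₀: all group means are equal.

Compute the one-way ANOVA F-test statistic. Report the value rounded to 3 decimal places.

test statistic = 29.486

Group means [44.50, 40.00, 26.00], grand mean 37.231
SSB = Σnᵢ(x̄ᵢ−x̄)² = 1807.615; SSW = ΣΣ(x−x̄ᵢ)² = 705.000
MSB = 1807.615/2 = 903.8077; MSW = 705.000/23 = 30.6522
F = MSB/MSW = 29.4859
df = (2, 23)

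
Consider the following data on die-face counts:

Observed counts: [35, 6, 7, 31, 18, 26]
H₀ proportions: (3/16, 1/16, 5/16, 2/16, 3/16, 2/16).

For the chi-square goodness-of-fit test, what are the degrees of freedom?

degrees of freedom = 5

df = k − 1 = 6 − 1 = 5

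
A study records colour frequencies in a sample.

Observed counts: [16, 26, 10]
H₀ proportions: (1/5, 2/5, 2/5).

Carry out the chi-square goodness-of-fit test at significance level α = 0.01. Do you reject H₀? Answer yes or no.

n = 52; E_i = n·p_i = [10.40, 20.80, 20.80]
χ² = (16−10.40)²/10.40 + (26−20.80)²/20.80 + (10−20.80)²/20.80 = 9.9231
df = 2
p-value (upper-tail) = 0.00700
At α=0.01: p < α → reject H₀

reject H₀: yes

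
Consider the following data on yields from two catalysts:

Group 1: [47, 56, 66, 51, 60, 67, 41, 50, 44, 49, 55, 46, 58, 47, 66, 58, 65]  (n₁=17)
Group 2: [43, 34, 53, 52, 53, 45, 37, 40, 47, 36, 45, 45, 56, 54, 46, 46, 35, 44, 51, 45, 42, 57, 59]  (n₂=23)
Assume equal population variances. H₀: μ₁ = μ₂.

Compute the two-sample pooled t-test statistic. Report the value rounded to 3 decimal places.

x̄₁=54.471, s₁=8.397, n₁=17
x̄₂=46.304, s₂=7.157, n₂=23
s_p² = [16·8.397² + 22·7.157²]/38 = 59.3449
SE = √(s_p²·(1/17+1/23)) = 2.4640
t = (54.471−46.304)/2.4640 = 3.3143
df = 38

test statistic = 3.314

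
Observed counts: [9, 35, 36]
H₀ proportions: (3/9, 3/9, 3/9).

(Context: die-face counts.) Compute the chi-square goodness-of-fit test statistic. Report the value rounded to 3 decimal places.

n = 80; E_i = n·p_i = [26.67, 26.67, 26.67]
χ² = (9−26.67)²/26.67 + (35−26.67)²/26.67 + (36−26.67)²/26.67 = 17.5750
df = 2

test statistic = 17.575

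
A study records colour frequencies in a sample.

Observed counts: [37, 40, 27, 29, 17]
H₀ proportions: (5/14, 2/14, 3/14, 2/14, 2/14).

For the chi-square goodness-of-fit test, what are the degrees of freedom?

degrees of freedom = 4

df = k − 1 = 5 − 1 = 4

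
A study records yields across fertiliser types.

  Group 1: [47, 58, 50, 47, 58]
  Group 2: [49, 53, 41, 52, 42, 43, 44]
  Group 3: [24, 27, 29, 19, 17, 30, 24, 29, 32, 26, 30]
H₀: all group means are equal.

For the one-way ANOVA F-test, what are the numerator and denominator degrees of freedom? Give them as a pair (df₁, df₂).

k = 3 groups, N = 23 total
df = (k−1, N−k) = (3−1, 23−3) = (2, 20)

degrees of freedom = [2, 20]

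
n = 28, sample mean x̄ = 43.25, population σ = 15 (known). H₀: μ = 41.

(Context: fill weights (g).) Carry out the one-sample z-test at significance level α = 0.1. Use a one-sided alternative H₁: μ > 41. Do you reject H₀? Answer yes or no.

SE = σ/√n = 15/√28 = 2.8347
z = (x̄−μ₀)/SE = (43.25−41)/2.8347 = 0.7937
p-value (one-sided, H₁ greater) = 0.21368
At α=0.1: p ≥ α → fail to reject H₀

reject H₀: no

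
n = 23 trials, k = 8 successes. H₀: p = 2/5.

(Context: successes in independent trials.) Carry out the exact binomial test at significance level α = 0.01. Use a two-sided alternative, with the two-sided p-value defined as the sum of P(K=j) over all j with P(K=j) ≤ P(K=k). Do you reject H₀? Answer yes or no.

Exact binomial: n=23, k=8, p₀=2/5=0.4000
P(X=j) = C(n,j)·p₀^j·(1−p₀)^(n−j); p = Σ P(X=j) over j with P(X=j) ≤ P(X=8)
p-value (two-sided) = 0.67545
At α=0.01: p ≥ α → fail to reject H₀

reject H₀: no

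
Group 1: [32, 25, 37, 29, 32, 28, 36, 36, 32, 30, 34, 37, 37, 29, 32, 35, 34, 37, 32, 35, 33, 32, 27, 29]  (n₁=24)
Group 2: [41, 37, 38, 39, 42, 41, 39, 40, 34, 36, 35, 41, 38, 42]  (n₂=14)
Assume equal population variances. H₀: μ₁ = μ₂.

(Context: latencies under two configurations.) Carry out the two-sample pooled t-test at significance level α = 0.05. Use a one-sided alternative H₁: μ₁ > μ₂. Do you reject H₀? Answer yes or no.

reject H₀: no

x̄₁=32.500, s₁=3.452, n₁=24
x̄₂=38.786, s₂=2.577, n₂=14
s_p² = [23·3.452² + 13·2.577²]/36 = 10.0099
SE = √(s_p²·(1/24+1/14)) = 1.0640
t = (32.500−38.786)/1.0640 = -5.9077
df = 36
p-value (one-sided, H₁ greater) = 1.00000
At α=0.05: p ≥ α → fail to reject H₀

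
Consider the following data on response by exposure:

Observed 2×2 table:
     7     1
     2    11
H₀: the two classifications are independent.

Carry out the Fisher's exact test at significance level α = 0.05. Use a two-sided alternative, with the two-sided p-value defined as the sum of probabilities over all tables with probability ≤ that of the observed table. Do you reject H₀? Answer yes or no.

Margins: r₁=8, r₂=13, c₁=9, c₂=12, n=21
p_obs = C(8,7)·C(13,2)/C(21,9); sum pmf over tables with pmf ≤ p_obs
p-value (two-sided) = 0.00217
At α=0.05: p < α → reject H₀

reject H₀: yes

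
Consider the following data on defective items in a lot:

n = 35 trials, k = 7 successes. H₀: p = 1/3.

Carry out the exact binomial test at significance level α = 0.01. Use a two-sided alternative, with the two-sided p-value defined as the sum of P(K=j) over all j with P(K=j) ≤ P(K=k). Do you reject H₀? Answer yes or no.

reject H₀: no

Exact binomial: n=35, k=7, p₀=1/3=0.3333
P(X=j) = C(n,j)·p₀^j·(1−p₀)^(n−j); p = Σ P(X=j) over j with P(X=j) ≤ P(X=7)
p-value (two-sided) = 0.10759
At α=0.01: p ≥ α → fail to reject H₀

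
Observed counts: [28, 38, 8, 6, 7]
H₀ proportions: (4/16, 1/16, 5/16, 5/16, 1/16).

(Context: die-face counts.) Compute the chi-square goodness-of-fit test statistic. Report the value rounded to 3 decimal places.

test statistic = 227.299

n = 87; E_i = n·p_i = [21.75, 5.44, 27.19, 27.19, 5.44]
χ² = (28−21.75)²/21.75 + (38−5.44)²/5.44 + (8−27.19)²/27.19 + (6−27.19)²/27.19 + (7−5.44)²/5.44 = 227.2989
df = 4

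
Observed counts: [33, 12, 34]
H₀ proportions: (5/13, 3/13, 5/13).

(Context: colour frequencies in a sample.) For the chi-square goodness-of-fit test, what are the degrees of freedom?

df = k − 1 = 3 − 1 = 2

degrees of freedom = 2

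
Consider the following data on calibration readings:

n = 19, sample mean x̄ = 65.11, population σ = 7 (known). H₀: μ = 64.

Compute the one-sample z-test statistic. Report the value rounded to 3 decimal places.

SE = σ/√n = 7/√19 = 1.6059
z = (x̄−μ₀)/SE = (65.11−64)/1.6059 = 0.6912

test statistic = 0.691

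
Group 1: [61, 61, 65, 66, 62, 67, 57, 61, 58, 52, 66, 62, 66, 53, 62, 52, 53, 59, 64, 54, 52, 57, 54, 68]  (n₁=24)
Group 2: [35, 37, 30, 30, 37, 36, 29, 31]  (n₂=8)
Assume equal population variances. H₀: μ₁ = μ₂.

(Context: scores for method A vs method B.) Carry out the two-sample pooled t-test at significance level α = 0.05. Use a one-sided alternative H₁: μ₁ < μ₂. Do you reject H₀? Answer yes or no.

x̄₁=59.667, s₁=5.354, n₁=24
x̄₂=33.125, s₂=3.441, n₂=8
s_p² = [23·5.354² + 7·3.441²]/30 = 24.7403
SE = √(s_p²·(1/24+1/8)) = 2.0306
t = (59.667−33.125)/2.0306 = 13.0708
df = 30
p-value (one-sided, H₁ less) = 1.00000
At α=0.05: p ≥ α → fail to reject H₀

reject H₀: no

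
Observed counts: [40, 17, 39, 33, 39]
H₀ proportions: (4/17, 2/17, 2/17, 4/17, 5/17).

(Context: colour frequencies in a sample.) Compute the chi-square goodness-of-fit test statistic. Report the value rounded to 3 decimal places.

n = 168; E_i = n·p_i = [39.53, 19.76, 19.76, 39.53, 49.41]
χ² = (40−39.53)²/39.53 + (17−19.76)²/19.76 + (39−19.76)²/19.76 + (33−39.53)²/39.53 + (39−49.41)²/49.41 = 22.3848
df = 4

test statistic = 22.385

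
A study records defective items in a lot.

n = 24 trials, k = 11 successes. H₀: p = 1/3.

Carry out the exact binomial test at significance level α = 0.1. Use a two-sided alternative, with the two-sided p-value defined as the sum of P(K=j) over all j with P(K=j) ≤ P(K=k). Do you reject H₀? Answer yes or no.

reject H₀: no

Exact binomial: n=24, k=11, p₀=1/3=0.3333
P(X=j) = C(n,j)·p₀^j·(1−p₀)^(n−j); p = Σ P(X=j) over j with P(X=j) ≤ P(X=11)
p-value (two-sided) = 0.19941
At α=0.1: p ≥ α → fail to reject H₀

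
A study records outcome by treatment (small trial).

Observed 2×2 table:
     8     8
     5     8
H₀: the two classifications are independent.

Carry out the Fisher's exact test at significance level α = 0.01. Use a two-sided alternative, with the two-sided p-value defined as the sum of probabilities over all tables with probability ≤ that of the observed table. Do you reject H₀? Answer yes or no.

reject H₀: no

Margins: r₁=16, r₂=13, c₁=13, c₂=16, n=29
p_obs = C(16,8)·C(13,5)/C(29,13); sum pmf over tables with pmf ≤ p_obs
p-value (two-sided) = 0.71073
At α=0.01: p ≥ α → fail to reject H₀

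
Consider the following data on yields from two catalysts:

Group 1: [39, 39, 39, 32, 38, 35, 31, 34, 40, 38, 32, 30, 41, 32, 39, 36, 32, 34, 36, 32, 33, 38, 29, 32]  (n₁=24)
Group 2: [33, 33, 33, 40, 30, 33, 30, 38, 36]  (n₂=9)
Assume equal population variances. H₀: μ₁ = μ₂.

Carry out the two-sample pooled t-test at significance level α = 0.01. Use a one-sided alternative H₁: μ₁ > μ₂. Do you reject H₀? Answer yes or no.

x̄₁=35.042, s₁=3.557, n₁=24
x̄₂=34.000, s₂=3.391, n₂=9
s_p² = [23·3.557² + 8·3.391²]/31 = 12.3535
SE = √(s_p²·(1/24+1/9)) = 1.3738
t = (35.042−34.000)/1.3738 = 0.7582
df = 31
p-value (one-sided, H₁ greater) = 0.22702
At α=0.01: p ≥ α → fail to reject H₀

reject H₀: no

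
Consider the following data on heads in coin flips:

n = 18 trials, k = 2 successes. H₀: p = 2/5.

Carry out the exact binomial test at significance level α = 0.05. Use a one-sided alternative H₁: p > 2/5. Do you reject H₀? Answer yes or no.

Exact binomial: n=18, k=2, p₀=2/5=0.4000
P(X≥2) from Σ C(n,i)·p₀^i·(1−p₀)^(n−i)
p-value (one-sided, H₁ greater) = 0.99868
At α=0.05: p ≥ α → fail to reject H₀

reject H₀: no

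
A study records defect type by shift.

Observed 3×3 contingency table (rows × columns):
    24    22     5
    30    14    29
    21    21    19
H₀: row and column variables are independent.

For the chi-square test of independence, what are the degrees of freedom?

degrees of freedom = 4

df = (r−1)(c−1) = (3−1)·(3−1) = 4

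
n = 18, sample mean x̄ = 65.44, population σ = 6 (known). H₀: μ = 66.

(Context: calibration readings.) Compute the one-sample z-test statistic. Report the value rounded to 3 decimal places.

test statistic = -0.396

SE = σ/√n = 6/√18 = 1.4142
z = (x̄−μ₀)/SE = (65.44−66)/1.4142 = -0.3960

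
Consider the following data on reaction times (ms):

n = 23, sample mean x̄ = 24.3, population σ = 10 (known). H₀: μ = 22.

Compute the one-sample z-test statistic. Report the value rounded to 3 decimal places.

test statistic = 1.103

SE = σ/√n = 10/√23 = 2.0851
z = (x̄−μ₀)/SE = (24.3−22)/2.0851 = 1.1030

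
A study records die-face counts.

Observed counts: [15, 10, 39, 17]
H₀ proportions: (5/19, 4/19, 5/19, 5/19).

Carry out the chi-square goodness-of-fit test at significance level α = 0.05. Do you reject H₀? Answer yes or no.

reject H₀: yes

n = 81; E_i = n·p_i = [21.32, 17.05, 21.32, 21.32]
χ² = (15−21.32)²/21.32 + (10−17.05)²/17.05 + (39−21.32)²/21.32 + (17−21.32)²/21.32 = 20.3333
df = 3
p-value (upper-tail) = 0.00014
At α=0.05: p < α → reject H₀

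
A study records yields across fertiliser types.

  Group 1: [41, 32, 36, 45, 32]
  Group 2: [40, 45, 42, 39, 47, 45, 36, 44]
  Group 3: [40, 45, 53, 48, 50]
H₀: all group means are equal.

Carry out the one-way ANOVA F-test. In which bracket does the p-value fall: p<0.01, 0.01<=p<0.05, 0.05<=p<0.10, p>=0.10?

Group means [37.20, 42.25, 47.20], grand mean 42.222
SSB = Σnᵢ(x̄ᵢ−x̄)² = 250.011; SSW = ΣΣ(x−x̄ᵢ)² = 325.100
MSB = 250.011/2 = 125.0056; MSW = 325.100/15 = 21.6733
F = MSB/MSW = 5.7677
df = (2, 15)
p-value (upper-tail) = 0.01387
→ bracket: 0.01<=p<0.05

p-value bracket: 0.01<=p<0.05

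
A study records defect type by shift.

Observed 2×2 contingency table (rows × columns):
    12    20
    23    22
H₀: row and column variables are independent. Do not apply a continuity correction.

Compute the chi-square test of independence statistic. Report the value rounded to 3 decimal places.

Row totals [32, 45], col totals [35, 42], n=77
χ² = (12−14.55)²/14.55 + (20−17.45)²/17.45 + (23−20.45)²/20.45 + (22−24.55)²/24.55 = 1.3974
df = 1

test statistic = 1.397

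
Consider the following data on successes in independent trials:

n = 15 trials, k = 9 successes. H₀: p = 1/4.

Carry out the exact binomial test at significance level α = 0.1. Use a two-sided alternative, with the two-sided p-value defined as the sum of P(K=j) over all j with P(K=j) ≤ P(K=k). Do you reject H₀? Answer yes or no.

Exact binomial: n=15, k=9, p₀=1/4=0.2500
P(X=j) = C(n,j)·p₀^j·(1−p₀)^(n−j); p = Σ P(X=j) over j with P(X=j) ≤ P(X=9)
p-value (two-sided) = 0.00419
At α=0.1: p < α → reject H₀

reject H₀: yes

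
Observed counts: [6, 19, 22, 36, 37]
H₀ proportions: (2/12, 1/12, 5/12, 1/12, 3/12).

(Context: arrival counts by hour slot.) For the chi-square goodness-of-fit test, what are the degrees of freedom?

degrees of freedom = 4

df = k − 1 = 5 − 1 = 4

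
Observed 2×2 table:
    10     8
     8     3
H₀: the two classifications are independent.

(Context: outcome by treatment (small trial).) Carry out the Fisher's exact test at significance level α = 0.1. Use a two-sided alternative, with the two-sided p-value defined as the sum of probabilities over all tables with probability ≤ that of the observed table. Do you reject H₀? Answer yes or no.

reject H₀: no

Margins: r₁=18, r₂=11, c₁=18, c₂=11, n=29
p_obs = C(18,10)·C(11,8)/C(29,18); sum pmf over tables with pmf ≤ p_obs
p-value (two-sided) = 0.44856
At α=0.1: p ≥ α → fail to reject H₀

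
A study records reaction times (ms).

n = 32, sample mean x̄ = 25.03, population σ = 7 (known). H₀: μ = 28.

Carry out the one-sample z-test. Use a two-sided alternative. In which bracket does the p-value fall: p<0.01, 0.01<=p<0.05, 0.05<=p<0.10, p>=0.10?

p-value bracket: 0.01<=p<0.05

SE = σ/√n = 7/√32 = 1.2374
z = (x̄−μ₀)/SE = (25.03−28)/1.2374 = -2.4001
p-value (two-sided) = 0.01639
→ bracket: 0.01<=p<0.05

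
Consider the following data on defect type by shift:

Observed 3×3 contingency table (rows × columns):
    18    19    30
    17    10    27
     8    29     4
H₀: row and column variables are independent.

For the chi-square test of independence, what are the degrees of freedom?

degrees of freedom = 4

df = (r−1)(c−1) = (3−1)·(3−1) = 4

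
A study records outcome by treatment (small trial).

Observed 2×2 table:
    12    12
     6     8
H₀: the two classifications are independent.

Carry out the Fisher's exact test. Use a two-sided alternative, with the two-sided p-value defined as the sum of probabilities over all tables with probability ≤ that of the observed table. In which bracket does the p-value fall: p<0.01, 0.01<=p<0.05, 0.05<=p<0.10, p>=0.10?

Margins: r₁=24, r₂=14, c₁=18, c₂=20, n=38
p_obs = C(24,12)·C(14,6)/C(38,18); sum pmf over tables with pmf ≤ p_obs
p-value (two-sided) = 0.74487
→ bracket: p>=0.10

p-value bracket: p>=0.10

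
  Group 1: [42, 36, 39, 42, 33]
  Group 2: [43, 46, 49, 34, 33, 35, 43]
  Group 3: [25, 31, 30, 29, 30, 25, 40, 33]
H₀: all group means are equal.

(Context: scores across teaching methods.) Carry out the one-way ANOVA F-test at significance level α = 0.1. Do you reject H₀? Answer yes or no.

Group means [38.40, 40.43, 30.38], grand mean 35.900
SSB = Σnᵢ(x̄ᵢ−x̄)² = 419.011; SSW = ΣΣ(x−x̄ᵢ)² = 464.789
MSB = 419.011/2 = 209.5054; MSW = 464.789/17 = 27.3405
F = MSB/MSW = 7.6628
df = (2, 17)
p-value (upper-tail) = 0.00424
At α=0.1: p < α → reject H₀

reject H₀: yes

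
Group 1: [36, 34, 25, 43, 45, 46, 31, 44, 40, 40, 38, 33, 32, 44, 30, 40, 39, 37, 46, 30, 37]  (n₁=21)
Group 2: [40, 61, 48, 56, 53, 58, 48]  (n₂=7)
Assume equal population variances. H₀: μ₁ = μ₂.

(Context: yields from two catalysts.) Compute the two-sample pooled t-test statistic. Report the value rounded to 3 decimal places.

x̄₁=37.619, s₁=5.971, n₁=21
x̄₂=52.000, s₂=7.188, n₂=7
s_p² = [20·5.971² + 6·7.188²]/26 = 39.3443
SE = √(s_p²·(1/21+1/7)) = 2.7375
t = (37.619−52.000)/2.7375 = -5.2532
df = 26

test statistic = -5.253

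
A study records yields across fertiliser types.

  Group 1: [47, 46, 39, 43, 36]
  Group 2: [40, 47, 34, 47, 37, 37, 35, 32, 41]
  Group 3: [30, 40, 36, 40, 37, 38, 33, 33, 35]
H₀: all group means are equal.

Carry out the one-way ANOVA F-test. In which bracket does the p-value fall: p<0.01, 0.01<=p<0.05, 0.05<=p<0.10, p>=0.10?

Group means [42.20, 38.89, 35.78], grand mean 38.391
SSB = Σnᵢ(x̄ᵢ−x̄)² = 136.234; SSW = ΣΣ(x−x̄ᵢ)² = 409.244
MSB = 136.234/2 = 68.1169; MSW = 409.244/20 = 20.4622
F = MSB/MSW = 3.3289
df = (2, 20)
p-value (upper-tail) = 0.05650
→ bracket: 0.05<=p<0.10

p-value bracket: 0.05<=p<0.10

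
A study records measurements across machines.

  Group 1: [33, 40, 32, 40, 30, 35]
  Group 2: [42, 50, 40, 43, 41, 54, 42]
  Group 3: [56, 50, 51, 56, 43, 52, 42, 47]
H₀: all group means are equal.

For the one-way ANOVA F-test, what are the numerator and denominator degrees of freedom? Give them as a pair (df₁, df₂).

k = 3 groups, N = 21 total
df = (k−1, N−k) = (3−1, 21−3) = (2, 18)

degrees of freedom = [2, 18]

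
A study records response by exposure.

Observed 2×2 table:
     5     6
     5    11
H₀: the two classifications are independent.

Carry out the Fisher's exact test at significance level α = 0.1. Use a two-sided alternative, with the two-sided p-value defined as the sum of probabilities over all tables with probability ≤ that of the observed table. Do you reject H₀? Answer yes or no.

reject H₀: no

Margins: r₁=11, r₂=16, c₁=10, c₂=17, n=27
p_obs = C(11,5)·C(16,5)/C(27,10); sum pmf over tables with pmf ≤ p_obs
p-value (two-sided) = 0.68675
At α=0.1: p ≥ α → fail to reject H₀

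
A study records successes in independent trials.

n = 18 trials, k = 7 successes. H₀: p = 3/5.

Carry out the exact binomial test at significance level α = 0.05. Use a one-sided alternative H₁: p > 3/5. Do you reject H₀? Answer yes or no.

Exact binomial: n=18, k=7, p₀=3/5=0.6000
P(X≥7) from Σ C(n,i)·p₀^i·(1−p₀)^(n−i)
p-value (one-sided, H₁ greater) = 0.97972
At α=0.05: p ≥ α → fail to reject H₀

reject H₀: no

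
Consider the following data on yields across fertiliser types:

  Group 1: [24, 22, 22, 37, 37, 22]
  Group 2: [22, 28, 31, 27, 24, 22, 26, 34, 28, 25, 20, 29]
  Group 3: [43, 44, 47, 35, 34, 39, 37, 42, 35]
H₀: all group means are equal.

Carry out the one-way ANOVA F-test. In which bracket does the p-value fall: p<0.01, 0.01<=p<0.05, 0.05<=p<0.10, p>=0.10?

Group means [27.33, 26.33, 39.56], grand mean 30.963
SSB = Σnᵢ(x̄ᵢ−x̄)² = 1000.741; SSW = ΣΣ(x−x̄ᵢ)² = 634.222
MSB = 1000.741/2 = 500.3704; MSW = 634.222/24 = 26.4259
F = MSB/MSW = 18.9348
df = (2, 24)
p-value (upper-tail) = 0.00001
→ bracket: p<0.01

p-value bracket: p<0.01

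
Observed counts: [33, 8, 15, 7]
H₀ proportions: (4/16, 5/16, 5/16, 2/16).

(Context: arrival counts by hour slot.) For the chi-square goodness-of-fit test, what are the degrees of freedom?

degrees of freedom = 3

df = k − 1 = 4 − 1 = 3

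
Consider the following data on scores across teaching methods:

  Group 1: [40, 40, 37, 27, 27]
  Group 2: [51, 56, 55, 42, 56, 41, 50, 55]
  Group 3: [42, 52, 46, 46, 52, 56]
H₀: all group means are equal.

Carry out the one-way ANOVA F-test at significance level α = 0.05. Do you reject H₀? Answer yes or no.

reject H₀: yes

Group means [34.20, 50.75, 49.00], grand mean 45.842
SSB = Σnᵢ(x̄ᵢ−x̄)² = 930.226; SSW = ΣΣ(x−x̄ᵢ)² = 576.300
MSB = 930.226/2 = 465.1132; MSW = 576.300/16 = 36.0187
F = MSB/MSW = 12.9131
df = (2, 16)
p-value (upper-tail) = 0.00046
At α=0.05: p < α → reject H₀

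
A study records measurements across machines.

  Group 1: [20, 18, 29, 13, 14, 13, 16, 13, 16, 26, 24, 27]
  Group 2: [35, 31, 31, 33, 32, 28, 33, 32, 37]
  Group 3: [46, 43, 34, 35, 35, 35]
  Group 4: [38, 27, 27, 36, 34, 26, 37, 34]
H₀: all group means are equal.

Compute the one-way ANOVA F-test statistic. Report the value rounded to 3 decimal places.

Group means [19.08, 32.44, 38.00, 32.38], grand mean 28.800
SSB = Σnᵢ(x̄ᵢ−x̄)² = 1862.586; SSW = ΣΣ(x−x̄ᵢ)² = 745.014
MSB = 1862.586/3 = 620.8620; MSW = 745.014/31 = 24.0327
F = MSB/MSW = 25.8340
df = (3, 31)

test statistic = 25.834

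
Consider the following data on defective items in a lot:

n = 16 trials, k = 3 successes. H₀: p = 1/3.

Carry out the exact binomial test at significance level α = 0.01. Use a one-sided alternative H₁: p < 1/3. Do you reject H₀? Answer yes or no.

Exact binomial: n=16, k=3, p₀=1/3=0.3333
P(X≤3) from Σ C(n,i)·p₀^i·(1−p₀)^(n−i)
p-value (one-sided, H₁ less) = 0.16595
At α=0.01: p ≥ α → fail to reject H₀

reject H₀: no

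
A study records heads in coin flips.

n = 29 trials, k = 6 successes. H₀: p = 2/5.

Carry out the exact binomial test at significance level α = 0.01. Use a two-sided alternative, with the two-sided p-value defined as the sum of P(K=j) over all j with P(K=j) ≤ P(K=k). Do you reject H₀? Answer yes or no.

Exact binomial: n=29, k=6, p₀=2/5=0.4000
P(X=j) = C(n,j)·p₀^j·(1−p₀)^(n−j); p = Σ P(X=j) over j with P(X=j) ≤ P(X=6)
p-value (two-sided) = 0.03681
At α=0.01: p ≥ α → fail to reject H₀

reject H₀: no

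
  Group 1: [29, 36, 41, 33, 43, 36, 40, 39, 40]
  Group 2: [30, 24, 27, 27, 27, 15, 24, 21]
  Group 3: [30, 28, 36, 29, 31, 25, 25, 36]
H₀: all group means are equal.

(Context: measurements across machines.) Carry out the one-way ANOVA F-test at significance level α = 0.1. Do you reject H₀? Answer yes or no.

Group means [37.44, 24.38, 30.00], grand mean 30.880
SSB = Σnᵢ(x̄ᵢ−x̄)² = 732.543; SSW = ΣΣ(x−x̄ᵢ)² = 434.097
MSB = 732.543/2 = 366.2714; MSW = 434.097/22 = 19.7317
F = MSB/MSW = 18.5626
df = (2, 22)
p-value (upper-tail) = 0.00002
At α=0.1: p < α → reject H₀

reject H₀: yes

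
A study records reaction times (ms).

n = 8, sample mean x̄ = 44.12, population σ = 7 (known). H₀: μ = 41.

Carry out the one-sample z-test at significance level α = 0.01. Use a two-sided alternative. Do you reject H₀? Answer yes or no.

SE = σ/√n = 7/√8 = 2.4749
z = (x̄−μ₀)/SE = (44.12−41)/2.4749 = 1.2607
p-value (two-sided) = 0.20743
At α=0.01: p ≥ α → fail to reject H₀

reject H₀: no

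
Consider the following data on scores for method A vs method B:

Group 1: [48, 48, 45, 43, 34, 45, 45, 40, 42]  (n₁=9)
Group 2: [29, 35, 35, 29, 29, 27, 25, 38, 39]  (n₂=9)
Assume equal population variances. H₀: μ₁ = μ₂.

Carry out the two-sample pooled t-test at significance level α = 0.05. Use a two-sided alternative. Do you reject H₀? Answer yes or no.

reject H₀: yes

x̄₁=43.333, s₁=4.359, n₁=9
x̄₂=31.778, s₂=5.044, n₂=9
s_p² = [8·4.359² + 8·5.044²]/16 = 22.2222
SE = √(s_p²·(1/9+1/9)) = 2.2222
t = (43.333−31.778)/2.2222 = 5.2000
df = 16
p-value (two-sided) = 0.00009
At α=0.05: p < α → reject H₀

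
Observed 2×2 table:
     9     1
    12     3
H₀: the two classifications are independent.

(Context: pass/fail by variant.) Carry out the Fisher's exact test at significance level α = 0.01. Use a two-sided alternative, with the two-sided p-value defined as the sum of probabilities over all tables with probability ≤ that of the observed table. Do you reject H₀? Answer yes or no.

Margins: r₁=10, r₂=15, c₁=21, c₂=4, n=25
p_obs = C(10,9)·C(15,12)/C(25,21); sum pmf over tables with pmf ≤ p_obs
p-value (two-sided) = 0.62648
At α=0.01: p ≥ α → fail to reject H₀

reject H₀: no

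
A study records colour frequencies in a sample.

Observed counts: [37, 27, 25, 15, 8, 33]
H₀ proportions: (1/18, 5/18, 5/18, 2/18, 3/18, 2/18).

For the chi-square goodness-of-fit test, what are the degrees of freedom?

df = k − 1 = 6 − 1 = 5

degrees of freedom = 5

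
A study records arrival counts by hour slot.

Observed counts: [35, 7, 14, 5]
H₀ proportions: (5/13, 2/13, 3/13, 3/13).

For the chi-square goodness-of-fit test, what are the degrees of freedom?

df = k − 1 = 4 − 1 = 3

degrees of freedom = 3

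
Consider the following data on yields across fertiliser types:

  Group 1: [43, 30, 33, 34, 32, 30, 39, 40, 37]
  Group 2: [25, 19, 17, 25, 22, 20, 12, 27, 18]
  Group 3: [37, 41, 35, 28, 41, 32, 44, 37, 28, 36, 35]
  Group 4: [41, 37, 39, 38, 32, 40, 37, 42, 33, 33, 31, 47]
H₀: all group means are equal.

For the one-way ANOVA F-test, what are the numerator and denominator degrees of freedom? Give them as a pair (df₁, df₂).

k = 4 groups, N = 41 total
df = (k−1, N−k) = (4−1, 41−4) = (3, 37)

degrees of freedom = [3, 37]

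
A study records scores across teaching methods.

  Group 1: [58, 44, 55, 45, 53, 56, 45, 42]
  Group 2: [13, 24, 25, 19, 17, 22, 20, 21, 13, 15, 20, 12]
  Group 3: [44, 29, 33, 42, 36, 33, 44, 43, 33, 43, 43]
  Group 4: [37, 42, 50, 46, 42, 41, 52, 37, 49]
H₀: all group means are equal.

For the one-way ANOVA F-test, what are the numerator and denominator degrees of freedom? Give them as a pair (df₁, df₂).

k = 4 groups, N = 40 total
df = (k−1, N−k) = (4−1, 40−4) = (3, 36)

degrees of freedom = [3, 36]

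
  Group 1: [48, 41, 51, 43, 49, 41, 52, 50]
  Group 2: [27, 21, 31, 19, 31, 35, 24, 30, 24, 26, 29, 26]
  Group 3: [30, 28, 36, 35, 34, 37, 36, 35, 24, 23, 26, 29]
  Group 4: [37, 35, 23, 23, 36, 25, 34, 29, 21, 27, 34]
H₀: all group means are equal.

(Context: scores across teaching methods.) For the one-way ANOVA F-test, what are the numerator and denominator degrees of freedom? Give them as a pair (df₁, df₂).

degrees of freedom = [3, 39]

k = 4 groups, N = 43 total
df = (k−1, N−k) = (4−1, 43−4) = (3, 39)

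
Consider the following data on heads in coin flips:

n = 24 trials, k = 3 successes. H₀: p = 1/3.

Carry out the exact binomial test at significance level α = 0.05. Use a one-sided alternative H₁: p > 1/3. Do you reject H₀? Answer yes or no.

Exact binomial: n=24, k=3, p₀=1/3=0.3333
P(X≥3) from Σ C(n,i)·p₀^i·(1−p₀)^(n−i)
p-value (one-sided, H₁ greater) = 0.99513
At α=0.05: p ≥ α → fail to reject H₀

reject H₀: no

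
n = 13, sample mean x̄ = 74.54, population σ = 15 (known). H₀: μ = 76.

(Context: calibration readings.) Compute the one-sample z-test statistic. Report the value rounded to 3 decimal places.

SE = σ/√n = 15/√13 = 4.1603
z = (x̄−μ₀)/SE = (74.54−76)/4.1603 = -0.3509

test statistic = -0.351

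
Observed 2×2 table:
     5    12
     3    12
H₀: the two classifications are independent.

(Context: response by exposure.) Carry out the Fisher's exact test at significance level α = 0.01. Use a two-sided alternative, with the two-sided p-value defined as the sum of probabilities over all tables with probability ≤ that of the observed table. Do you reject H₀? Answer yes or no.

Margins: r₁=17, r₂=15, c₁=8, c₂=24, n=32
p_obs = C(17,5)·C(15,3)/C(32,8); sum pmf over tables with pmf ≤ p_obs
p-value (two-sided) = 0.69114
At α=0.01: p ≥ α → fail to reject H₀

reject H₀: no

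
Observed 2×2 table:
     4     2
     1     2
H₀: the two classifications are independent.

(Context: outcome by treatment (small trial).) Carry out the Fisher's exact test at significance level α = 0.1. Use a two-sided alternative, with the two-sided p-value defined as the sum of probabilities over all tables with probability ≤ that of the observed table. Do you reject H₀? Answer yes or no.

Margins: r₁=6, r₂=3, c₁=5, c₂=4, n=9
p_obs = C(6,4)·C(3,1)/C(9,5); sum pmf over tables with pmf ≤ p_obs
p-value (two-sided) = 0.52381
At α=0.1: p ≥ α → fail to reject H₀

reject H₀: no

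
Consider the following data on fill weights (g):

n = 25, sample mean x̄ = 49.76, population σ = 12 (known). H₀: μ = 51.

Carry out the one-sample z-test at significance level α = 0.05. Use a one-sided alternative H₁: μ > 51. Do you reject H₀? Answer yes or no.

reject H₀: no

SE = σ/√n = 12/√25 = 2.4000
z = (x̄−μ₀)/SE = (49.76−51)/2.4000 = -0.5167
p-value (one-sided, H₁ greater) = 0.69731
At α=0.05: p ≥ α → fail to reject H₀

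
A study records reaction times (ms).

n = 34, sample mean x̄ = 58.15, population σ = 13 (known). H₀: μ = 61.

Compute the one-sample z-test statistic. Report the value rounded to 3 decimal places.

SE = σ/√n = 13/√34 = 2.2295
z = (x̄−μ₀)/SE = (58.15−61)/2.2295 = -1.2783

test statistic = -1.278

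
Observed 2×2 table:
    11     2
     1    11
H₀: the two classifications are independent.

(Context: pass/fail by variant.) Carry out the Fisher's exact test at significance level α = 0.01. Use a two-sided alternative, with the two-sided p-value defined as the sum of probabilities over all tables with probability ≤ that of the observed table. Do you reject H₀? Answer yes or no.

Margins: r₁=13, r₂=12, c₁=12, c₂=13, n=25
p_obs = C(13,11)·C(12,1)/C(25,12); sum pmf over tables with pmf ≤ p_obs
p-value (two-sided) = 0.00021
At α=0.01: p < α → reject H₀

reject H₀: yes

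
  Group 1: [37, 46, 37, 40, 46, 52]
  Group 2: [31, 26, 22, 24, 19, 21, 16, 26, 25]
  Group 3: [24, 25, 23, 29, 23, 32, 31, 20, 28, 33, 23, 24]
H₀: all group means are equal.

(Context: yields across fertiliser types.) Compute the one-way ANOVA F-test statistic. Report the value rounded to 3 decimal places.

test statistic = 35.208

Group means [43.00, 23.33, 26.25], grand mean 29.000
SSB = Σnᵢ(x̄ᵢ−x̄)² = 1555.750; SSW = ΣΣ(x−x̄ᵢ)² = 530.250
MSB = 1555.750/2 = 777.8750; MSW = 530.250/24 = 22.0938
F = MSB/MSW = 35.2079
df = (2, 24)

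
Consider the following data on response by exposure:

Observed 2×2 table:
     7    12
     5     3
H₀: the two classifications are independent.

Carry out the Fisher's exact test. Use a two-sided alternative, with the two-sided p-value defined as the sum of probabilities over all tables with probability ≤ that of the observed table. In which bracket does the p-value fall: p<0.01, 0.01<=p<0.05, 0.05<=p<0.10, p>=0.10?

p-value bracket: p>=0.10

Margins: r₁=19, r₂=8, c₁=12, c₂=15, n=27
p_obs = C(19,7)·C(8,5)/C(27,12); sum pmf over tables with pmf ≤ p_obs
p-value (two-sided) = 0.39807
→ bracket: p>=0.10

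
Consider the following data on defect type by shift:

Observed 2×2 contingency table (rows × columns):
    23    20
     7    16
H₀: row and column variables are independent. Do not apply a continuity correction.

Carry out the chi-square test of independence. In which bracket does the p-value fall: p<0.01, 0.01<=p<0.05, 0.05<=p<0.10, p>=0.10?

Row totals [43, 23], col totals [30, 36], n=66
χ² = (23−19.55)²/19.55 + (20−23.45)²/23.45 + (7−10.45)²/10.45 + (16−12.55)²/12.55 = 3.2121
df = 1
p-value (upper-tail) = 0.07309
→ bracket: 0.05<=p<0.10

p-value bracket: 0.05<=p<0.10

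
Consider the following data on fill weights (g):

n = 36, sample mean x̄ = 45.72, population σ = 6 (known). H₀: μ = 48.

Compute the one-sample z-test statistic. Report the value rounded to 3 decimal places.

test statistic = -2.280

SE = σ/√n = 6/√36 = 1.0000
z = (x̄−μ₀)/SE = (45.72−48)/1.0000 = -2.2800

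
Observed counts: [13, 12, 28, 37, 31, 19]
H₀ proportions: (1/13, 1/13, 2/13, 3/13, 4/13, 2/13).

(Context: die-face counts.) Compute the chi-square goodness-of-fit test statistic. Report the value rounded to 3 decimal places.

n = 140; E_i = n·p_i = [10.77, 10.77, 21.54, 32.31, 43.08, 21.54]
χ² = (13−10.77)²/10.77 + (12−10.77)²/10.77 + (28−21.54)²/21.54 + (37−32.31)²/32.31 + (31−43.08)²/43.08 + (19−21.54)²/21.54 = 6.9077
df = 5

test statistic = 6.908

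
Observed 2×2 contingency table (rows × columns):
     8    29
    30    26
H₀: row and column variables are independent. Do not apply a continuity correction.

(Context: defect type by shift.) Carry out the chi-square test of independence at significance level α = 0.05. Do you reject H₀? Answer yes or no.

Row totals [37, 56], col totals [38, 55], n=93
χ² = (8−15.12)²/15.12 + (29−21.88)²/21.88 + (30−22.88)²/22.88 + (26−33.12)²/33.12 = 9.4116
df = 1
p-value (upper-tail) = 0.00216
At α=0.05: p < α → reject H₀

reject H₀: yes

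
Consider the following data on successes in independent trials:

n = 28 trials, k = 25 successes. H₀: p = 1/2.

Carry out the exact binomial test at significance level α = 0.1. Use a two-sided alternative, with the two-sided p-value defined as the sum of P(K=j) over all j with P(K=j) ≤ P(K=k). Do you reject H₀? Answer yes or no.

reject H₀: yes

Exact binomial: n=28, k=25, p₀=1/2=0.5000
P(X=j) = C(n,j)·p₀^j·(1−p₀)^(n−j); p = Σ P(X=j) over j with P(X=j) ≤ P(X=25)
p-value (two-sided) = 0.00003
At α=0.1: p < α → reject H₀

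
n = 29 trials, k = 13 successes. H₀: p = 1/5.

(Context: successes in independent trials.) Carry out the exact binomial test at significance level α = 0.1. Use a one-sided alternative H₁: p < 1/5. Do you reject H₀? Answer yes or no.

Exact binomial: n=29, k=13, p₀=1/5=0.2000
P(X≤13) from Σ C(n,i)·p₀^i·(1−p₀)^(n−i)
p-value (one-sided, H₁ less) = 0.99941
At α=0.1: p ≥ α → fail to reject H₀

reject H₀: no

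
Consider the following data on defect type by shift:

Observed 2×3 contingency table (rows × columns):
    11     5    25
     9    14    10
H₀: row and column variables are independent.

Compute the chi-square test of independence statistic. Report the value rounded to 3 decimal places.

test statistic = 10.145

Row totals [41, 33], col totals [20, 19, 35], n=74
χ² = (11−11.08)²/11.08 + (5−10.53)²/10.53 + (25−19.39)²/19.39 + (9−8.92)²/8.92 + (14−8.47)²/8.47 + (10−15.61)²/15.61 = 10.1454
df = 2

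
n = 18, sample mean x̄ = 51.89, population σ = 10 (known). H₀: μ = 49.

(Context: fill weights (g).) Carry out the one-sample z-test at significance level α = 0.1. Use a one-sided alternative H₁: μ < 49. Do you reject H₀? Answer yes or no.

reject H₀: no

SE = σ/√n = 10/√18 = 2.3570
z = (x̄−μ₀)/SE = (51.89−49)/2.3570 = 1.2261
p-value (one-sided, H₁ less) = 0.88992
At α=0.1: p ≥ α → fail to reject H₀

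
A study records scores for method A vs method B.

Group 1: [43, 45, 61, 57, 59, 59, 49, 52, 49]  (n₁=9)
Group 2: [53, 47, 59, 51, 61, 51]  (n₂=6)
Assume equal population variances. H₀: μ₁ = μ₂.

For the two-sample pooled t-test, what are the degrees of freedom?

degrees of freedom = 13

df = n₁ + n₂ − 2 = 9 + 6 − 2 = 13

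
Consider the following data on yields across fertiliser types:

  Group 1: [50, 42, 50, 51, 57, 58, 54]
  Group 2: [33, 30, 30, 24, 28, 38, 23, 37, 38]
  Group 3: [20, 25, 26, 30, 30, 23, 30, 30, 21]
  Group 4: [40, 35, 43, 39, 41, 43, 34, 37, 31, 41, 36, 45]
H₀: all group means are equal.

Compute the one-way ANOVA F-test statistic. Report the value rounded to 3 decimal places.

Group means [51.71, 31.22, 26.11, 38.75], grand mean 36.297
SSB = Σnᵢ(x̄ᵢ−x̄)² = 2901.607; SSW = ΣΣ(x−x̄ᵢ)² = 764.123
MSB = 2901.607/3 = 967.2022; MSW = 764.123/33 = 23.1552
F = MSB/MSW = 41.7703
df = (3, 33)

test statistic = 41.770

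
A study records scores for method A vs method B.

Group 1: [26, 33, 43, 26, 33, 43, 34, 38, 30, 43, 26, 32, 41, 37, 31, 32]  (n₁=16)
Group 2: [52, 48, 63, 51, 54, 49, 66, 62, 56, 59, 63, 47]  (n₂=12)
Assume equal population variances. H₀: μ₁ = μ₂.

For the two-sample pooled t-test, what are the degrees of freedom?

degrees of freedom = 26

df = n₁ + n₂ − 2 = 16 + 12 − 2 = 26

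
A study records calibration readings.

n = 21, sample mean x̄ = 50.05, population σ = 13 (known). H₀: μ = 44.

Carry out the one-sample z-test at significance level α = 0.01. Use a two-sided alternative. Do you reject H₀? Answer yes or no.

reject H₀: no

SE = σ/√n = 13/√21 = 2.8368
z = (x̄−μ₀)/SE = (50.05−44)/2.8368 = 2.1327
p-value (two-sided) = 0.03295
At α=0.01: p ≥ α → fail to reject H₀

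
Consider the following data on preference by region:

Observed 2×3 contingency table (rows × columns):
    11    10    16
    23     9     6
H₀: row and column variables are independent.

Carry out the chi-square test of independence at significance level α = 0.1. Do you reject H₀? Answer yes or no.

reject H₀: yes

Row totals [37, 38], col totals [34, 19, 22], n=75
χ² = (11−16.77)²/16.77 + (10−9.37)²/9.37 + (16−10.85)²/10.85 + (23−17.23)²/17.23 + (9−9.63)²/9.63 + (6−11.15)²/11.15 = 8.8216
df = 2
p-value (upper-tail) = 0.01215
At α=0.1: p < α → reject H₀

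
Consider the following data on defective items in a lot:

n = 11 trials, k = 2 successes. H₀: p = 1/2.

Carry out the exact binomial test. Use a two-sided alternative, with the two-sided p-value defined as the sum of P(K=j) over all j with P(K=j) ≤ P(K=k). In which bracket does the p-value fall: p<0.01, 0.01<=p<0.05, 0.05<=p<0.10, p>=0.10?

Exact binomial: n=11, k=2, p₀=1/2=0.5000
P(X=j) = C(n,j)·p₀^j·(1−p₀)^(n−j); p = Σ P(X=j) over j with P(X=j) ≤ P(X=2)
p-value (two-sided) = 0.06543
→ bracket: 0.05<=p<0.10

p-value bracket: 0.05<=p<0.10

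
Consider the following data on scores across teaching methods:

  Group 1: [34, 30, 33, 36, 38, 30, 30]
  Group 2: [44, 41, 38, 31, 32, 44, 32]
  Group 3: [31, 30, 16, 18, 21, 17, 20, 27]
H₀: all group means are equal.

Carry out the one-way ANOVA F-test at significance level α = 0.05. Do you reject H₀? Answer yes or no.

reject H₀: yes

Group means [33.00, 37.43, 22.50], grand mean 30.591
SSB = Σnᵢ(x̄ᵢ−x̄)² = 891.604; SSW = ΣΣ(x−x̄ᵢ)² = 511.714
MSB = 891.604/2 = 445.8019; MSW = 511.714/19 = 26.9323
F = MSB/MSW = 16.5527
df = (2, 19)
p-value (upper-tail) = 0.00007
At α=0.05: p < α → reject H₀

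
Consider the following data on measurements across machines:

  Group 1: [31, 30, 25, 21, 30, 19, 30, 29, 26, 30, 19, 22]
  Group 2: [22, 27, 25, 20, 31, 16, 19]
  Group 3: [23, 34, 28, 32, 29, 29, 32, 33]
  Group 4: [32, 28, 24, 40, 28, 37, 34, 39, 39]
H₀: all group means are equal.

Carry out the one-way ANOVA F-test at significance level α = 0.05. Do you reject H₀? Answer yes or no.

Group means [26.00, 22.86, 30.00, 33.44], grand mean 28.139
SSB = Σnᵢ(x̄ᵢ−x̄)² = 531.226; SSW = ΣΣ(x−x̄ᵢ)² = 753.079
MSB = 531.226/3 = 177.0754; MSW = 753.079/32 = 23.5337
F = MSB/MSW = 7.5243
df = (3, 32)
p-value (upper-tail) = 0.00060
At α=0.05: p < α → reject H₀

reject H₀: yes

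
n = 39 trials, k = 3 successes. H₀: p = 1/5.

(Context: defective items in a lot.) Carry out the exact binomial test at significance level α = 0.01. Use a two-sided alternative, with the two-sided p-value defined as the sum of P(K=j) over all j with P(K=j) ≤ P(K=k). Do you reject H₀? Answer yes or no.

reject H₀: no

Exact binomial: n=39, k=3, p₀=1/5=0.2000
P(X=j) = C(n,j)·p₀^j·(1−p₀)^(n−j); p = Σ P(X=j) over j with P(X=j) ≤ P(X=3)
p-value (two-sided) = 0.06870
At α=0.01: p ≥ α → fail to reject H₀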